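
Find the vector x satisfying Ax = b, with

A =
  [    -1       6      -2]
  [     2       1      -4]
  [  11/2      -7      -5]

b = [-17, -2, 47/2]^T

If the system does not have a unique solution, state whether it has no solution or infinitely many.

no solution

Row-reduce:
R1 ← R1 / (-1).
R2 ← R2 − 2·R1.
R3 ← R3 − 11/2·R1.
R2 ← R2 / (13).
R1 ← R1 + 6·R2.
R3 ← R3 − 26·R2.
Row 3 reduces to 0 = 2, a contradiction. The system is inconsistent.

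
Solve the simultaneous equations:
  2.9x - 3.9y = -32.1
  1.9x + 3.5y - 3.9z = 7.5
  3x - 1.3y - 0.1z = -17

Row-reduce the augmented matrix:
R1 ← R1 / (29/10).
R2 ← R2 − 19/10·R1.
R3 ← R3 − 3·R1.
R2 ← R2 / (878/145).
R1 ← R1 + 39/29·R2.
R3 ← R3 − 793/290·R2.
R3 ← R3 / (29171/17560).
R1 ← R1 + 1521/1756·R3.
R2 ← R2 + 1131/1756·R3.
Reading off the reduced rows gives x = -3, y = 6, z = 2.

x = -3, y = 6, z = 2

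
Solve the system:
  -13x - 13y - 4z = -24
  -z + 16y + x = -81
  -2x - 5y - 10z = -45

x = 5, y = -5, z = 6

Row-reduce the augmented matrix:
R1 ← R1 / (-13).
R2 ← R2 − 1·R1.
R3 ← R3 + 2·R1.
R2 ← R2 / (15).
R1 ← R1 − 1·R2.
R3 ← R3 + 3·R2.
R3 ← R3 / (-627/65).
R1 ← R1 − 77/195·R3.
R2 ← R2 + 17/195·R3.
Reading off the reduced rows gives x = 5, y = -5, z = 6.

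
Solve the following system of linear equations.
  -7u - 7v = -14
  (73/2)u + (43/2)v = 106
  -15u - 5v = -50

no solution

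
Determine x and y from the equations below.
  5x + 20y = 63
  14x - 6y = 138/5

Row-reduce the augmented matrix:
R1 ← R1 / (5).
R2 ← R2 − 14·R1.
R2 ← R2 / (-62).
R1 ← R1 − 4·R2.
Reading off the reduced rows gives x = 3, y = 12/5.

x = 3, y = 12/5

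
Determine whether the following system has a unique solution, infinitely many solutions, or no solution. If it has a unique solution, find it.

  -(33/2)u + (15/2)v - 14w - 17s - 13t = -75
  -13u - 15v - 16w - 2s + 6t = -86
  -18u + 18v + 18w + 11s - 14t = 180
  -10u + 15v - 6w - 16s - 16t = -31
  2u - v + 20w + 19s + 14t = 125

no solution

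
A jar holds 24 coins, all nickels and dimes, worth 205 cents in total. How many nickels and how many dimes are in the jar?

Let n = nickels, d = dimes.
  d + n = 24
  10d + 5n = 205
Row-reduce the augmented matrix:
R2 ← R2 − 5·R1.
R2 ← R2 / (5).
R1 ← R1 − 1·R2.
Reading off the reduced rows gives n = 7, d = 17.

nickels: 7, dimes: 17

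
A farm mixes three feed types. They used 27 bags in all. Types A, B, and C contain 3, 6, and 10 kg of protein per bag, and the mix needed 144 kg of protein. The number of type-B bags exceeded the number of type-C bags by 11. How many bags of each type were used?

Let a = type-A bags, b = type-B bags, c = type-C bags.
  b + a + c = 27
  3a + 6b + 10c = 144
  b - c = 11
Row-reduce the augmented matrix:
R2 ← R2 − 3·R1.
R2 ← R2 / (3).
R1 ← R1 − 1·R2.
R3 ← R3 − 1·R2.
R3 ← R3 / (-10/3).
R1 ← R1 + 4/3·R3.
R2 ← R2 − 7/3·R3.
Reading off the reduced rows gives a = 10, b = 14, c = 3.

type-A bags: 10, type-B bags: 14, type-C bags: 3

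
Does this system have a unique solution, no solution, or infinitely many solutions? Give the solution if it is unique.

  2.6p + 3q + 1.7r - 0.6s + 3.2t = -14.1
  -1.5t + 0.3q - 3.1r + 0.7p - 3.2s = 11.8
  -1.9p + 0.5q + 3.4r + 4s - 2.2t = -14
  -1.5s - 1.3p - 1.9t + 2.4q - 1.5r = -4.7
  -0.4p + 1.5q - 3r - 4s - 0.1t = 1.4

p = 3, q = -3, r = -5, s = 2, t = -1

Row-reduce the augmented matrix:
R1 ← R1 / (13/5).
R2 ← R2 − 7/10·R1.
R3 ← R3 + 19/10·R1.
R4 ← R4 + 13/10·R1.
R5 ← R5 + 2/5·R1.
R2 ← R2 / (-33/65).
R1 ← R1 − 15/13·R2.
R3 ← R3 − 35/13·R2.
R4 ← R4 − 39/10·R2.
R5 ← R5 − 51/26·R2.
R3 ← R3 / (-2347/165).
R1 ← R1 + 327/44·R3.
R2 ← R2 − 925/132·R3.
R4 ← R4 + 12311/440·R3.
R5 ← R5 + 7253/440·R3.
R4 ← R4 / (-42403/93880).
R1 ← R1 + 5431/9388·R4.
R2 ← R2 + 1865/9388·R4.
R3 ← R3 − 2071/2347·R4.
R5 ← R5 + 120749/93880·R4.
R5 ← R5 / (-1906243/169612).
R1 ← R1 + 445111/84806·R5.
R2 ← R2 + 343793/84806·R5.
R3 ← R3 − 527373/42403·R5.
R4 ← R4 + 1111631/84806·R5.
Reading off the reduced rows gives p = 3, q = -3, r = -5, s = 2, t = -1.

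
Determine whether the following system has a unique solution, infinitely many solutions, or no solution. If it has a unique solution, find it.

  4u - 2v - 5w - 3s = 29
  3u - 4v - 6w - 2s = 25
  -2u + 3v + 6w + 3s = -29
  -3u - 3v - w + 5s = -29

u = 1, v = -1, w = -1, s = -6

Row-reduce the augmented matrix:
R1 ← R1 / (4).
R2 ← R2 − 3·R1.
R3 ← R3 + 2·R1.
R4 ← R4 + 3·R1.
R2 ← R2 / (-5/2).
R1 ← R1 + 1/2·R2.
R3 ← R3 − 2·R2.
R4 ← R4 + 9/2·R2.
R3 ← R3 / (17/10).
R1 ← R1 + 4/5·R3.
R2 ← R2 − 9/10·R3.
R4 ← R4 + 7/10·R3.
R4 ← R4 / (3).
R2 ← R2 + 1·R4.
R3 ← R3 − 1·R4.
Reading off the reduced rows gives u = 1, v = -1, w = -1, s = -6.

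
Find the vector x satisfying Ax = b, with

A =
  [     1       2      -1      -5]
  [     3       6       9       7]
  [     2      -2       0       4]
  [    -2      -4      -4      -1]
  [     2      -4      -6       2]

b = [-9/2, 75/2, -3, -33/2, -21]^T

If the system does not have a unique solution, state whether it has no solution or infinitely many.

x_1 = -3/2, x_2 = 3, x_3 = 3/2, x_4 = 3/2

Row-reduce the augmented matrix:
R2 ← R2 − 3·R1.
R3 ← R3 − 2·R1.
R4 ← R4 + 2·R1.
R5 ← R5 − 2·R1.
Swap R2 and R3.
R2 ← R2 / (-6).
R1 ← R1 − 2·R2.
R5 ← R5 + 8·R2.
R3 ← R3 / (12).
R1 ← R1 + 1/3·R3.
R2 ← R2 + 1/3·R3.
R4 ← R4 + 6·R3.
R5 ← R5 + 20/3·R3.
Swap R4 and R5.
R4 ← R4 / (50/9).
R1 ← R1 − 5/18·R4.
R2 ← R2 + 31/18·R4.
R3 ← R3 − 11/6·R4.
R5 reduces to 0 = 0, so the extra equation is consistent.
Reading off the reduced rows gives x_1 = -3/2, x_2 = 3, x_3 = 3/2, x_4 = 3/2.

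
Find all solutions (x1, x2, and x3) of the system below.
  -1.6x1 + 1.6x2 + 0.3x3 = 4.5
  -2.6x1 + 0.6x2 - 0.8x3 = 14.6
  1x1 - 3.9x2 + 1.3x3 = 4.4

Row-reduce the augmented matrix:
R1 ← R1 / (-8/5).
R2 ← R2 + 13/5·R1.
R3 ← R3 − 1·R1.
R2 ← R2 / (-2).
R1 ← R1 + 1·R2.
R3 ← R3 + 29/10·R2.
R3 ← R3 / (5367/1600).
R1 ← R1 − 73/160·R3.
R2 ← R2 − 103/160·R3.
Reading off the reduced rows gives x1 = -6, x2 = -3, x3 = -1.

x1 = -6, x2 = -3, x3 = -1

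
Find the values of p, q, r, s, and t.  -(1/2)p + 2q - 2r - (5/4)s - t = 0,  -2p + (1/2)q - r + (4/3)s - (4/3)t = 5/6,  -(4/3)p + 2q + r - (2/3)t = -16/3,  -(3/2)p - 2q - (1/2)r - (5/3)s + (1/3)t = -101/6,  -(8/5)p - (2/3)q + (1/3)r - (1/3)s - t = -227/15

p = 3, q = 3, r = -4, s = 6, t = 5

Row-reduce the augmented matrix:
R1 ← R1 / (-1/2).
R2 ← R2 + 2·R1.
R3 ← R3 + 4/3·R1.
R4 ← R4 + 3/2·R1.
R5 ← R5 + 8/5·R1.
R2 ← R2 / (-15/2).
R1 ← R1 + 4·R2.
R3 ← R3 + 10/3·R2.
R4 ← R4 + 8·R2.
R5 ← R5 + 106/15·R2.
R3 ← R3 / (29/9).
R1 ← R1 − 4/15·R3.
R2 ← R2 + 14/15·R3.
R4 ← R4 + 59/30·R3.
R5 ← R5 − 31/225·R3.
R4 ← R4 / (-7579/1740).
R1 ← R1 + 267/290·R4.
R2 ← R2 + 302/435·R4.
R3 ← R3 − 14/87·R4.
R5 ← R5 + 15157/6525·R4.
R5 ← R5 / (-2083/2385).
R1 ← R1 − 16/53·R5.
R2 ← R2 + 44/159·R5.
R3 ← R3 − 46/159·R5.
R4 ← R4 + 12/53·R5.
Reading off the reduced rows gives p = 3, q = 3, r = -4, s = 6, t = 5.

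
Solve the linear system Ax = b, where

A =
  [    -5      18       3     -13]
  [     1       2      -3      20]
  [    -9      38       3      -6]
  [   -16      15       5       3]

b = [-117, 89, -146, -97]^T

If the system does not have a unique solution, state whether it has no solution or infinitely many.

Row-reduce:
R1 ← R1 / (-5).
R2 ← R2 − 1·R1.
R3 ← R3 + 9·R1.
R4 ← R4 + 16·R1.
R2 ← R2 / (28/5).
R1 ← R1 + 18/5·R2.
R3 ← R3 − 28/5·R2.
R4 ← R4 + 213/5·R2.
Swap R3 and R4.
R3 ← R3 / (-160/7).
R1 ← R1 + 15/7·R3.
R2 ← R2 + 3/7·R3.
Row 4 reduces to 0 = -1, a contradiction. The system is inconsistent.

no solution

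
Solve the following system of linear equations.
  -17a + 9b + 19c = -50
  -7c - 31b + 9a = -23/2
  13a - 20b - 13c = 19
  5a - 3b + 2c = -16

no solution

Row-reduce:
R1 ← R1 / (-17).
R2 ← R2 − 9·R1.
R3 ← R3 − 13·R1.
R4 ← R4 − 5·R1.
R2 ← R2 / (-446/17).
R1 ← R1 + 9/17·R2.
R3 ← R3 + 223/17·R2.
R4 ← R4 + 6/17·R2.
Swap R3 and R4.
R3 ← R3 / (1683/223).
R1 ← R1 + 263/223·R3.
R2 ← R2 + 26/223·R3.
Row 4 reduces to 0 = -1/4, a contradiction. The system is inconsistent.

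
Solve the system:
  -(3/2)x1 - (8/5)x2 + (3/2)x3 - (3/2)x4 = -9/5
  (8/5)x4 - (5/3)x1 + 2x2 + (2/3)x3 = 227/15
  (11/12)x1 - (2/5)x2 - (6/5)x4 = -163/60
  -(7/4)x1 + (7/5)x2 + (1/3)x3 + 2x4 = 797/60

no solution

Row-reduce:
R1 ← R1 / (-3/2).
R2 ← R2 + 5/3·R1.
R3 ← R3 − 11/12·R1.
R4 ← R4 + 7/4·R1.
R2 ← R2 / (34/9).
R1 ← R1 − 16/15·R2.
R3 ← R3 + 62/45·R2.
R4 ← R4 − 49/15·R2.
R3 ← R3 / (563/1020).
R1 ← R1 + 61/85·R3.
R2 ← R2 + 9/34·R3.
R4 ← R4 + 563/1020·R3.
Row 4 reduces to 0 = 3, a contradiction. The system is inconsistent.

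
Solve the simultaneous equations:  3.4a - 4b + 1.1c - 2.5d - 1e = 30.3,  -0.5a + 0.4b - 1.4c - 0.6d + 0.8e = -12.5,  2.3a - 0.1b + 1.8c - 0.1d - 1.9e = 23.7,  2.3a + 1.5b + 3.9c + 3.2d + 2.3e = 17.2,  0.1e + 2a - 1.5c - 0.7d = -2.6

a = 3, b = -2, c = 6, d = -1, e = -3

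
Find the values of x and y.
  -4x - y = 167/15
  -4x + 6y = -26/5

Row-reduce the augmented matrix:
R1 ← R1 / (-4).
R2 ← R2 + 4·R1.
R2 ← R2 / (7).
R1 ← R1 − 1/4·R2.
Reading off the reduced rows gives x = -11/5, y = -7/3.

x = -11/5, y = -7/3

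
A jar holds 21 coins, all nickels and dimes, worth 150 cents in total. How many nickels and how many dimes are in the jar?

Let n = nickels, d = dimes.
  n + d = 21
  5n + 10d = 150
From equation 1: n = 21 − d.
Substitute into equation 2 and solve: d = 9.
Then n = 12.

nickels: 12, dimes: 9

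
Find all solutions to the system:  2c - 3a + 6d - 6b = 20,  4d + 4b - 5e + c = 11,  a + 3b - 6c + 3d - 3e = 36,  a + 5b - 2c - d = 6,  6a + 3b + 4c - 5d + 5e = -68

Row-reduce the augmented matrix:
R1 ← R1 / (-3).
R3 ← R3 − 1·R1.
R4 ← R4 − 1·R1.
R5 ← R5 − 6·R1.
R2 ← R2 / (4).
R1 ← R1 − 2·R2.
R3 ← R3 − 1·R2.
R4 ← R4 − 3·R2.
R5 ← R5 + 9·R2.
R3 ← R3 / (-67/12).
R1 ← R1 + 7/6·R3.
R2 ← R2 − 1/4·R3.
R4 ← R4 + 25/12·R3.
R5 ← R5 − 41/4·R3.
R4 ← R4 / (-234/67).
R1 ← R1 + 324/67·R4.
R2 ← R2 − 79/67·R4.
R3 ← R3 + 48/67·R4.
R5 ← R5 − 1564/67·R4.
R5 ← R5 / (2336/117).
R1 ← R1 + 42/13·R5.
R2 ← R2 − 37/234·R5.
R3 ← R3 + 23/39·R5.
R4 ← R4 + 295/234·R5.
Reading off the reduced rows gives a = -6, b = 1, c = -5, d = 3, e = 0.

a = -6, b = 1, c = -5, d = 3, e = 0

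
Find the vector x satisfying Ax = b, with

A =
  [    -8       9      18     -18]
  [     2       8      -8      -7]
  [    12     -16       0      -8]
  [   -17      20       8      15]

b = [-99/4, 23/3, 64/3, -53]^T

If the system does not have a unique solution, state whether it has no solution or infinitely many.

x_1 = -3, x_2 = -11/4, x_3 = -3, x_4 = -5/3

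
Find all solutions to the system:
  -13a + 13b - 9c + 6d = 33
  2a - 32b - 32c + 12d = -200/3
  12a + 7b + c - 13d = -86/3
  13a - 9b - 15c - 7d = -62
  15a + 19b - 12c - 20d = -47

Row-reduce the augmented matrix:
R1 ← R1 / (-13).
R2 ← R2 − 2·R1.
R3 ← R3 − 12·R1.
R4 ← R4 − 13·R1.
R5 ← R5 − 15·R1.
R2 ← R2 / (-30).
R1 ← R1 + 1·R2.
R3 ← R3 − 19·R2.
R4 ← R4 − 4·R2.
R5 ← R5 − 34·R2.
R3 ← R3 / (-5548/195).
R1 ← R1 − 352/195·R3.
R2 ← R2 − 217/195·R3.
R4 ← R4 + 5548/195·R3.
R5 ← R5 + 11743/195·R3.
Swap R4 and R5.
R4 ← R4 / (215/5548).
R1 ← R1 + 1174/1387·R4.
R2 ← R2 + 2233/5548·R4.
R3 ← R3 + 141/5548·R4.
R5 reduces to 0 = 0, so the extra equation is consistent.
Reading off the reduced rows gives a = -2, b = 1, c = 4/3, d = 1.

a = -2, b = 1, c = 4/3, d = 1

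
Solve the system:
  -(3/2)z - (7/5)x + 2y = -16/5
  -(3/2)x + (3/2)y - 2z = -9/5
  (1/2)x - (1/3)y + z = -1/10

Row-reduce the augmented matrix:
R1 ← R1 / (-7/5).
R2 ← R2 + 3/2·R1.
R3 ← R3 − 1/2·R1.
R2 ← R2 / (-9/14).
R1 ← R1 + 10/7·R2.
R3 ← R3 − 8/21·R2.
R3 ← R3 / (25/108).
R1 ← R1 − 35/18·R3.
R2 ← R2 − 11/18·R3.
Reading off the reduced rows gives x = 1, y = -9/5, z = -6/5.

x = 1, y = -9/5, z = -6/5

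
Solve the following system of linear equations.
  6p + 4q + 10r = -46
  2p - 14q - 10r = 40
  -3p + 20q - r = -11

p = -2, q = -1, r = -3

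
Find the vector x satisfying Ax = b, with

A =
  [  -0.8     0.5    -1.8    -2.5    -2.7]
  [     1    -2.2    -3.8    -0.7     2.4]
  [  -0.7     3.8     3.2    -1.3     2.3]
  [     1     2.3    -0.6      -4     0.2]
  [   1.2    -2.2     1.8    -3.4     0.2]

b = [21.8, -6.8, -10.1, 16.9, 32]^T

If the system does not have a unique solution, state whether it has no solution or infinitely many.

Row-reduce the augmented matrix:
R1 ← R1 / (-4/5).
R2 ← R2 − 1·R1.
R3 ← R3 + 7/10·R1.
R4 ← R4 − 1·R1.
R5 ← R5 − 6/5·R1.
R2 ← R2 / (-63/40).
R1 ← R1 + 5/8·R2.
R3 ← R3 − 269/80·R2.
R4 ← R4 − 117/40·R2.
R5 ← R5 + 29/20·R2.
R3 ← R3 / (-5129/630).
R1 ← R1 − 293/63·R3.
R2 ← R2 − 242/63·R3.
R4 ← R4 + 493/35·R3.
R5 ← R5 − 1471/315·R3.
R4 ← R4 / (-83883/51290).
R1 ← R1 − 2487/5129·R4.
R2 ← R2 + 5158/5129·R4.
R3 ← R3 − 9171/10258·R4.
R5 ← R5 + 80049/10258·R4.
R5 ← R5 / (12197721/279610).
R1 ← R1 − 68062/27961·R5.
R2 ← R2 − 641569/83883·R5.
R3 ← R3 + 306651/55922·R5.
R4 ← R4 − 484751/83883·R5.
Reading off the reduced rows gives x_1 = 2, x_2 = -3, x_3 = 2, x_4 = -6, x_5 = -5.

x_1 = 2, x_2 = -3, x_3 = 2, x_4 = -6, x_5 = -5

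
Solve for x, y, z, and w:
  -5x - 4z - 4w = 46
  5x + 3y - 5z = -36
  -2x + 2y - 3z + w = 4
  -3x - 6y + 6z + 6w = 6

Row-reduce the augmented matrix:
R1 ← R1 / (-5).
R2 ← R2 − 5·R1.
R3 ← R3 + 2·R1.
R4 ← R4 + 3·R1.
R2 ← R2 / (3).
R3 ← R3 − 2·R2.
R4 ← R4 + 6·R2.
R3 ← R3 / (23/5).
R1 ← R1 − 4/5·R3.
R2 ← R2 + 3·R3.
R4 ← R4 + 48/5·R3.
R4 ← R4 / (262/23).
R1 ← R1 + 8/69·R4.
R2 ← R2 − 145/69·R4.
R3 ← R3 − 79/69·R4.
Reading off the reduced rows gives x = -6, y = -2, z = 0, w = -4.

x = -6, y = -2, z = 0, w = -4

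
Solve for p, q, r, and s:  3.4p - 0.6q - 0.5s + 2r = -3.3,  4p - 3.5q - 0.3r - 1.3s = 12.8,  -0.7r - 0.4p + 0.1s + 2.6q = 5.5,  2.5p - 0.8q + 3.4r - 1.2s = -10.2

p = 2, q = 1, r = -6, s = -5

Row-reduce the augmented matrix:
R1 ← R1 / (17/5).
R2 ← R2 − 4·R1.
R3 ← R3 + 2/5·R1.
R4 ← R4 − 5/2·R1.
R2 ← R2 / (-95/34).
R1 ← R1 + 3/17·R2.
R3 ← R3 − 43/17·R2.
R4 ← R4 + 61/170·R2.
R3 ← R3 / (-2723/950).
R1 ← R1 − 359/475·R3.
R2 ← R2 − 451/475·R3.
R4 ← R4 − 10783/4750·R3.
R4 ← R4 / (-331837/272300).
R1 ← R1 + 7111/27230·R4.
R2 ← R2 − 748/13615·R4.
R3 ← R3 − 573/2723·R4.
Reading off the reduced rows gives p = 2, q = 1, r = -6, s = -5.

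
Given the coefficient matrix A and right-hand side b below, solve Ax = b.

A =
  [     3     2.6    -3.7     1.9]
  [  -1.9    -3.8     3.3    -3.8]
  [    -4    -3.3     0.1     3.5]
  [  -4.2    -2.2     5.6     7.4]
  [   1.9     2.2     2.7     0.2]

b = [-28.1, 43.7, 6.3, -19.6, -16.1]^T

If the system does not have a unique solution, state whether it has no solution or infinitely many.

x_1 = -1, x_2 = -6, x_3 = 0, x_4 = -5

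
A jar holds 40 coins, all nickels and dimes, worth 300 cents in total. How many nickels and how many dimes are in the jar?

nickels: 20, dimes: 20

Let n = nickels, d = dimes.
  n + d = 40
  5n + 10d = 300
From equation 1: n = 40 − d.
Substitute into equation 2 and solve: d = 20.
Then n = 20.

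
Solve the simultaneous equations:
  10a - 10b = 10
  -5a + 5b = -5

infinitely many solutions

Row-reduce:
R1 ← R1 / (10).
R2 ← R2 + 5·R1.
Rank is 1 with 2 unknowns, leaving b free.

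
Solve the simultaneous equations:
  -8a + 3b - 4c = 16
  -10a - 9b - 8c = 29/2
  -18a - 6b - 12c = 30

no solution

Row-reduce:
R1 ← R1 / (-8).
R2 ← R2 + 10·R1.
R3 ← R3 + 18·R1.
R2 ← R2 / (-51/4).
R1 ← R1 + 3/8·R2.
R3 ← R3 + 51/4·R2.
Row 3 reduces to 0 = -1/2, a contradiction. The system is inconsistent.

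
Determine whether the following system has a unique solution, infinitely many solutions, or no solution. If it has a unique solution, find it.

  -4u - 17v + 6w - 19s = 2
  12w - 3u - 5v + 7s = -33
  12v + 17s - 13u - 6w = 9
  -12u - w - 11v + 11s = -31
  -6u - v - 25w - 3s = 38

Row-reduce:
R1 ← R1 / (-4).
R2 ← R2 + 3·R1.
R3 ← R3 + 13·R1.
R4 ← R4 + 12·R1.
R5 ← R5 + 6·R1.
R2 ← R2 / (31/4).
R1 ← R1 − 17/4·R2.
R3 ← R3 − 269/4·R2.
R4 ← R4 − 40·R2.
R5 ← R5 − 49/2·R2.
R3 ← R3 / (-2808/31).
R1 ← R1 + 174/31·R3.
R2 ← R2 − 30/31·R3.
R4 ← R4 + 1789/31·R3.
R5 ← R5 + 1789/31·R3.
R4 ← R4 / (71969/2808).
R1 ← R1 + 167/468·R4.
R2 ← R2 − 755/468·R4.
R3 ← R3 − 3275/2808·R4.
R5 ← R5 − 71969/2808·R4.
Row 5 reduces to 0 = 3, a contradiction. The system is inconsistent.

no solution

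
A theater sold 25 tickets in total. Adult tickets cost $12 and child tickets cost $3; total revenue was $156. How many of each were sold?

adult tickets: 9, child tickets: 16

Let a = adult tickets, c = child tickets.
  a + c = 25
  12a + 3c = 156
From equation 1: a = 25 − c.
Substitute into equation 2 and solve: c = 16.
Then a = 9.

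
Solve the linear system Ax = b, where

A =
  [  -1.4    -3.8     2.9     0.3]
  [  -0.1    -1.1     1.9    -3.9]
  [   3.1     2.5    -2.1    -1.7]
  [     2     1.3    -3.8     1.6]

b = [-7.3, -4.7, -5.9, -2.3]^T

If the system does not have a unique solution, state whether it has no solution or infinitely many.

x_1 = -5, x_2 = 3, x_3 = -1, x_4 = 0

Row-reduce the augmented matrix:
R1 ← R1 / (-7/5).
R2 ← R2 + 1/10·R1.
R3 ← R3 − 31/10·R1.
R4 ← R4 − 2·R1.
R2 ← R2 / (-29/35).
R1 ← R1 − 19/7·R2.
R3 ← R3 + 207/35·R2.
R4 ← R4 + 289/70·R2.
R3 ← R3 / (-2251/290).
R1 ← R1 − 403/116·R3.
R2 ← R2 + 237/116·R3.
R4 ← R4 + 9387/1160·R3.
R4 ← R4 / (-58829/9004).
R1 ← R1 + 4483/4502·R4.
R2 ← R2 + 10635/4502·R4.
R3 ← R3 + 7817/2251·R4.
Reading off the reduced rows gives x_1 = -5, x_2 = 3, x_3 = -1, x_4 = 0.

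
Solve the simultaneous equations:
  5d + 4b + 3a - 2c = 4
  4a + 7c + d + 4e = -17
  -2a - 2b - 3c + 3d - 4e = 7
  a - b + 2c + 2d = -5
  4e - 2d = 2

Row-reduce:
R1 ← R1 / (3).
R2 ← R2 − 4·R1.
R3 ← R3 + 2·R1.
R4 ← R4 − 1·R1.
R2 ← R2 / (-16/3).
R1 ← R1 − 4/3·R2.
R3 ← R3 − 2/3·R2.
R4 ← R4 + 7/3·R2.
R3 ← R3 / (-25/8).
R1 ← R1 − 7/4·R3.
R2 ← R2 + 29/16·R3.
R4 ← R4 + 25/16·R3.
Swap R4 and R5.
R4 ← R4 / (-2).
R1 ← R1 − 17/5·R4.
R2 ← R2 + 11/5·R4.
R3 ← R3 + 9/5·R4.
Rank is 4 with 5 unknowns, leaving e free.

infinitely many solutions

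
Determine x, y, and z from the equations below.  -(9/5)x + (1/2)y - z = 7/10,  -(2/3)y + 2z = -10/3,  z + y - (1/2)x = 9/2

x = 1, y = 5, z = 0

Row-reduce the augmented matrix:
R1 ← R1 / (-9/5).
R3 ← R3 + 1/2·R1.
R2 ← R2 / (-2/3).
R1 ← R1 + 5/18·R2.
R3 ← R3 − 31/36·R2.
R3 ← R3 / (139/36).
R1 ← R1 + 5/18·R3.
R2 ← R2 + 3·R3.
Reading off the reduced rows gives x = 1, y = 5, z = 0.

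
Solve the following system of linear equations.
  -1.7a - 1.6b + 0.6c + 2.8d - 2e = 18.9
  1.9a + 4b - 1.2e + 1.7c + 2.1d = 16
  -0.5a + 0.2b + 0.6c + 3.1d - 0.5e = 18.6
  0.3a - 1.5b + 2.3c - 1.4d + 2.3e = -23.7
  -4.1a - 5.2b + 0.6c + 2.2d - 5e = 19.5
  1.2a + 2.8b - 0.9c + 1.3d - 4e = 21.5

a = -5, b = 4, c = -2, d = 5, e = -2

Row-reduce the augmented matrix:
R1 ← R1 / (-17/10).
R2 ← R2 − 19/10·R1.
R3 ← R3 + 1/2·R1.
R4 ← R4 − 3/10·R1.
R5 ← R5 + 41/10·R1.
R6 ← R6 − 6/5·R1.
R2 ← R2 / (188/85).
R1 ← R1 − 16/17·R2.
R3 ← R3 − 57/85·R2.
R4 ← R4 + 303/170·R2.
R5 ← R5 + 114/85·R2.
R6 ← R6 − 142/85·R2.
R3 ← R3 / (-111/376).
R1 ← R1 + 64/47·R3.
R2 ← R2 − 403/376·R3.
R4 ← R4 − 16229/3760·R3.
R5 ← R5 − 111/188·R3.
R6 ← R6 + 2131/940·R3.
R4 ← R4 / (49619/3700).
R1 ← R1 + 1306/185·R4.
R2 ← R2 − 1803/370·R4.
R3 ← R3 + 433/185·R4.
R6 ← R6 + 5531/925·R4.
Swap R5 and R6.
R5 ← R5 / (-1114944/248095).
R1 ← R1 − 282338/49619·R5.
R2 ← R2 + 156556/49619·R5.
R3 ← R3 + 53957/49619·R5.
R4 ← R4 − 58079/49619·R5.
R6 reduces to 0 = 0, so the extra equation is consistent.
Reading off the reduced rows gives a = -5, b = 4, c = -2, d = 5, e = -2.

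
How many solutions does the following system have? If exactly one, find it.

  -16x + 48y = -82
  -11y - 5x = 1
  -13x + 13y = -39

Row-reduce:
R1 ← R1 / (-16).
R2 ← R2 + 5·R1.
R3 ← R3 + 13·R1.
R2 ← R2 / (-26).
R1 ← R1 + 3·R2.
R3 ← R3 + 26·R2.
Row 3 reduces to 0 = 1, a contradiction. The system is inconsistent.

no solution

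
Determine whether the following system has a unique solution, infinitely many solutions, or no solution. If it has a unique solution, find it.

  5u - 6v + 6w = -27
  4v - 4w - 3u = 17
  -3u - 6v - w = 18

u = -3, v = -1, w = -3

Row-reduce the augmented matrix:
R1 ← R1 / (5).
R2 ← R2 + 3·R1.
R3 ← R3 + 3·R1.
R2 ← R2 / (2/5).
R1 ← R1 + 6/5·R2.
R3 ← R3 + 48/5·R2.
R3 ← R3 / (-7).
R2 ← R2 + 1·R3.
Reading off the reduced rows gives u = -3, v = -1, w = -3.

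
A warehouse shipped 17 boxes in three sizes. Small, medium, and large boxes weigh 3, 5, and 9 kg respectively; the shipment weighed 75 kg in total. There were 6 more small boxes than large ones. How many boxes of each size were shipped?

small boxes: 7, medium boxes: 9, large boxes: 1

Let s = small boxes, m = medium boxes, l = large boxes.
  s + m + l = 17
  3s + 5m + 9l = 75
  s - l = 6
Row-reduce the augmented matrix:
R2 ← R2 − 3·R1.
R3 ← R3 − 1·R1.
R2 ← R2 / (2).
R1 ← R1 − 1·R2.
R3 ← R3 + 1·R2.
R1 ← R1 + 2·R3.
R2 ← R2 − 3·R3.
Reading off the reduced rows gives s = 7, m = 9, l = 1.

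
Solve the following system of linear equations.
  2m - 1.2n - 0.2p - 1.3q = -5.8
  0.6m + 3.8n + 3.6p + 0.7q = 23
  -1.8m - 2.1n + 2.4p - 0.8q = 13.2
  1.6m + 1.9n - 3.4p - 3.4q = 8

Row-reduce the augmented matrix:
R1 ← R1 / (2).
R2 ← R2 − 3/5·R1.
R3 ← R3 + 9/5·R1.
R4 ← R4 − 8/5·R1.
R2 ← R2 / (104/25).
R1 ← R1 + 3/5·R2.
R3 ← R3 + 159/50·R2.
R4 ← R4 − 143/50·R2.
R3 ← R3 / (10437/2080).
R1 ← R1 − 89/208·R3.
R2 ← R2 − 183/208·R3.
R4 ← R4 + 921/160·R3.
R4 ← R4 / (-76772/17395).
R1 ← R1 + 8263/20874·R4.
R2 ← R2 − 1605/3479·R4.
R3 ← R3 + 4729/20874·R4.
Reading off the reduced rows gives m = -4, n = 4, p = 4, q = -6.

m = -4, n = 4, p = 4, q = -6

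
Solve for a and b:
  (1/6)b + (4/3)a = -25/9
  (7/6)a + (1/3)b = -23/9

Row-reduce the augmented matrix:
R1 ← R1 / (4/3).
R2 ← R2 − 7/6·R1.
R2 ← R2 / (3/16).
R1 ← R1 − 1/8·R2.
Reading off the reduced rows gives a = -2, b = -2/3.

a = -2, b = -2/3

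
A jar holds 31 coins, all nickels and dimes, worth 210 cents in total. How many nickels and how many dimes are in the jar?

nickels: 20, dimes: 11

Let n = nickels, d = dimes.
  n + d = 31
  5n + 10d = 210
Row-reduce the augmented matrix:
R2 ← R2 − 5·R1.
R2 ← R2 / (5).
R1 ← R1 − 1·R2.
Reading off the reduced rows gives n = 20, d = 11.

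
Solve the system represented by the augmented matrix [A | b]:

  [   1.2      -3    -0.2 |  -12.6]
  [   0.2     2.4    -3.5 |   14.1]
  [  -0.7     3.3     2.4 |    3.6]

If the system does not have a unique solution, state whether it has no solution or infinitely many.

x_1 = -6, x_2 = 2, x_3 = -3

Row-reduce the augmented matrix:
R1 ← R1 / (6/5).
R2 ← R2 − 1/5·R1.
R3 ← R3 + 7/10·R1.
R2 ← R2 / (29/10).
R1 ← R1 + 5/2·R2.
R3 ← R3 − 31/20·R2.
R3 ← R3 / (2399/580).
R1 ← R1 + 183/58·R3.
R2 ← R2 + 104/87·R3.
Reading off the reduced rows gives x_1 = -6, x_2 = 2, x_3 = -3.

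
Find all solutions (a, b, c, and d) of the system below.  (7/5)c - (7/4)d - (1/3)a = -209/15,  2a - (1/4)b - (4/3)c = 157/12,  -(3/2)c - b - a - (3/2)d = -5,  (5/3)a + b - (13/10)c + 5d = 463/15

no solution

Row-reduce:
R1 ← R1 / (-1/3).
R2 ← R2 − 2·R1.
R3 ← R3 + 1·R1.
R4 ← R4 − 5/3·R1.
R2 ← R2 / (-1/4).
R3 ← R3 + 1·R2.
R4 ← R4 − 1·R2.
R3 ← R3 / (-1019/30).
R1 ← R1 + 21/5·R3.
R2 ← R2 + 424/15·R3.
R4 ← R4 − 1019/30·R3.
Row 4 reduces to 0 = -2, a contradiction. The system is inconsistent.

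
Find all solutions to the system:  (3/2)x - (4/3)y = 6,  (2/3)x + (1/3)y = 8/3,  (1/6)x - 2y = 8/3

no solution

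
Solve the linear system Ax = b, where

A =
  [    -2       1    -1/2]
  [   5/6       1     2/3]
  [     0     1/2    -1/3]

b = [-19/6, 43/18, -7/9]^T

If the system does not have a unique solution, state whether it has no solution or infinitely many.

Row-reduce the augmented matrix:
R1 ← R1 / (-2).
R2 ← R2 − 5/6·R1.
R2 ← R2 / (17/12).
R1 ← R1 + 1/2·R2.
R3 ← R3 − 1/2·R2.
R3 ← R3 / (-101/204).
R1 ← R1 − 7/17·R3.
R2 ← R2 − 11/34·R3.
Reading off the reduced rows gives x_1 = 1, x_2 = 0, x_3 = 7/3.

x_1 = 1, x_2 = 0, x_3 = 7/3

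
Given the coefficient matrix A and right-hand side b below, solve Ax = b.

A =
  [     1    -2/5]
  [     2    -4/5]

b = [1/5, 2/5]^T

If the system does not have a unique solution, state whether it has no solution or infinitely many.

infinitely many solutions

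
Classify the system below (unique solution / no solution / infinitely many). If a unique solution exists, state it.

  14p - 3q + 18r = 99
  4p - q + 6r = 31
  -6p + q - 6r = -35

Row-reduce:
R1 ← R1 / (14).
R2 ← R2 − 4·R1.
R3 ← R3 + 6·R1.
R2 ← R2 / (-1/7).
R1 ← R1 + 3/14·R2.
R3 ← R3 + 2/7·R2.
Row 3 reduces to 0 = 2, a contradiction. The system is inconsistent.

no solution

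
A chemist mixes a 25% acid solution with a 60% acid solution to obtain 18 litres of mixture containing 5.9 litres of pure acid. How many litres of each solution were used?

Let a = litres of solution A, b = litres of solution B.
  a + b = 18
  (1/4)a + (3/5)b = 59/10
From equation 1: a = 18 − b.
Substitute into equation 2 and solve: b = 4.
Then a = 14.

litres of solution A: 14, litres of solution B: 4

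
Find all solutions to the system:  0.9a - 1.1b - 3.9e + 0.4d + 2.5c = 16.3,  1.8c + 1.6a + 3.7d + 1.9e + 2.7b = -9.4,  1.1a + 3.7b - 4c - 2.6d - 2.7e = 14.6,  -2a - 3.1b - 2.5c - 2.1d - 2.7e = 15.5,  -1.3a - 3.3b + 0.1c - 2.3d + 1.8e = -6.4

Row-reduce the augmented matrix:
R1 ← R1 / (9/10).
R2 ← R2 − 8/5·R1.
R3 ← R3 − 11/10·R1.
R4 ← R4 + 2·R1.
R5 ← R5 + 13/10·R1.
R2 ← R2 / (419/90).
R1 ← R1 + 11/9·R2.
R3 ← R3 − 227/45·R2.
R4 ← R4 + 499/90·R2.
R5 ← R5 + 44/9·R2.
R3 ← R3 / (-17557/4190).
R1 ← R1 − 873/419·R3.
R2 ← R2 + 238/419·R3.
R4 ← R4 + 393/4190·R3.
R5 ← R5 − 1957/2095·R3.
R4 ← R4 / (218592/87785).
R1 ← R1 + 347/181·R4.
R2 ← R2 − 26331/17557·R4.
R3 ← R3 − 26512/17557·R4.
R5 ← R5 − 1033/175570·R4.
R5 ← R5 / (2060957/546480).
R1 ← R1 + 342559/54648·R5.
R2 ← R2 − 60541/18216·R5.
R3 ← R3 − 15046/6831·R5.
R4 ← R4 + 14897/54648·R5.
Reading off the reduced rows gives a = 5, b = -3, c = -3, d = 1, e = -4.

a = 5, b = -3, c = -3, d = 1, e = -4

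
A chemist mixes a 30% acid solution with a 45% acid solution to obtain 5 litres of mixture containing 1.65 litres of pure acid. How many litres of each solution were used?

Let a = litres of solution A, b = litres of solution B.
  a + b = 5
  (3/10)a + (9/20)b = 33/20
Row-reduce the augmented matrix:
R2 ← R2 − 3/10·R1.
R2 ← R2 / (3/20).
R1 ← R1 − 1·R2.
Reading off the reduced rows gives a = 4, b = 1.

litres of solution A: 4, litres of solution B: 1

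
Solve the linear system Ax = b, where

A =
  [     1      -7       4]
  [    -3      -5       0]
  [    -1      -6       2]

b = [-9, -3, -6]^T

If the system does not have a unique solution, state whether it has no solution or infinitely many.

Row-reduce:
R2 ← R2 + 3·R1.
R3 ← R3 + 1·R1.
R2 ← R2 / (-26).
R1 ← R1 + 7·R2.
R3 ← R3 + 13·R2.
Rank is 2 with 3 unknowns, leaving x_3 free.

infinitely many solutions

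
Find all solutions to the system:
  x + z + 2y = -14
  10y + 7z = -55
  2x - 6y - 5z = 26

Row-reduce:
R3 ← R3 − 2·R1.
R2 ← R2 / (10).
R1 ← R1 − 2·R2.
R3 ← R3 + 10·R2.
Row 3 reduces to 0 = -1, a contradiction. The system is inconsistent.

no solution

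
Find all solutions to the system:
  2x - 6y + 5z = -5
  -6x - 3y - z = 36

infinitely many solutions

Row-reduce:
R1 ← R1 / (2).
R2 ← R2 + 6·R1.
R2 ← R2 / (-21).
R1 ← R1 + 3·R2.
Rank is 2 with 3 unknowns, leaving z free.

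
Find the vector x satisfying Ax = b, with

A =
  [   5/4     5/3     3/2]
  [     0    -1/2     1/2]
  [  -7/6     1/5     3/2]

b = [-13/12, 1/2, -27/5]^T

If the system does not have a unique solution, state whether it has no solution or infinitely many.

x_1 = 3, x_2 = -2, x_3 = -1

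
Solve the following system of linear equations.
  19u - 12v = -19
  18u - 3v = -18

u = -1, v = 0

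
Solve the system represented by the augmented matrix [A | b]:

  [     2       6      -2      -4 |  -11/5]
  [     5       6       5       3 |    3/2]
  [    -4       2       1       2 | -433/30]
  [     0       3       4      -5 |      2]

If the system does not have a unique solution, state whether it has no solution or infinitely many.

x_1 = 12/5, x_2 = -5/3, x_3 = 1/2, x_4 = -1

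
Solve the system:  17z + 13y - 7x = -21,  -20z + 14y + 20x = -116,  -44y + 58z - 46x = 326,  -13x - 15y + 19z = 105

Row-reduce the augmented matrix:
R1 ← R1 / (-7).
R2 ← R2 − 20·R1.
R3 ← R3 + 46·R1.
R4 ← R4 + 13·R1.
R2 ← R2 / (358/7).
R1 ← R1 + 13/7·R2.
R3 ← R3 + 906/7·R2.
R4 ← R4 + 274/7·R2.
R3 ← R3 / (3328/179).
R1 ← R1 + 249/179·R3.
R2 ← R2 − 100/179·R3.
R4 ← R4 − 1664/179·R3.
R4 reduces to 0 = 0, so the extra equation is consistent.
Reading off the reduced rows gives x = -2, y = -4, z = 1.

x = -2, y = -4, z = 1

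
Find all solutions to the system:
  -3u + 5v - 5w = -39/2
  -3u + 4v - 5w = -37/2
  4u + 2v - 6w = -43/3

Row-reduce the augmented matrix:
R1 ← R1 / (-3).
R2 ← R2 + 3·R1.
R3 ← R3 − 4·R1.
R2 ← R2 / (-1).
R1 ← R1 + 5/3·R2.
R3 ← R3 − 26/3·R2.
R3 ← R3 / (-38/3).
R1 ← R1 − 5/3·R3.
Reading off the reduced rows gives u = 2/3, v = -1, w = 5/2.

u = 2/3, v = -1, w = 5/2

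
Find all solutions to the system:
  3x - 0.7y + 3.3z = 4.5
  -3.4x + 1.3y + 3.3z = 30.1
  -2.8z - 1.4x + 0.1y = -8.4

x = -4, y = 0, z = 5

Row-reduce the augmented matrix:
R1 ← R1 / (3).
R2 ← R2 + 17/5·R1.
R3 ← R3 + 7/5·R1.
R2 ← R2 / (38/75).
R1 ← R1 + 7/30·R2.
R3 ← R3 + 17/75·R2.
R3 ← R3 / (359/190).
R1 ← R1 − 165/38·R3.
R2 ← R2 − 264/19·R3.
Reading off the reduced rows gives x = -4, y = 0, z = 5.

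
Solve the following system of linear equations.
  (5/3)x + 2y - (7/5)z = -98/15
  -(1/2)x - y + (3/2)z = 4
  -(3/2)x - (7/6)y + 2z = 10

x = -5, y = 3, z = 3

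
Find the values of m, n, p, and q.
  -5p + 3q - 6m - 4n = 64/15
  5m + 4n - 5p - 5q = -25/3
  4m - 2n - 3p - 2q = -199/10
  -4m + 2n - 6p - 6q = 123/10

m = -3, n = 11/4, p = 2/3, q = 1/5

Row-reduce the augmented matrix:
R1 ← R1 / (-6).
R2 ← R2 − 5·R1.
R3 ← R3 − 4·R1.
R4 ← R4 + 4·R1.
R2 ← R2 / (2/3).
R1 ← R1 − 2/3·R2.
R3 ← R3 + 14/3·R2.
R4 ← R4 − 14/3·R2.
R3 ← R3 / (-141/2).
R1 ← R1 − 10·R3.
R2 ← R2 + 55/4·R3.
R4 ← R4 − 123/2·R3.
R4 ← R4 / (-271/47).
R1 ← R1 + 68/141·R4.
R2 ← R2 + 95/282·R4.
R3 ← R3 − 35/141·R4.
Reading off the reduced rows gives m = -3, n = 11/4, p = 2/3, q = 1/5.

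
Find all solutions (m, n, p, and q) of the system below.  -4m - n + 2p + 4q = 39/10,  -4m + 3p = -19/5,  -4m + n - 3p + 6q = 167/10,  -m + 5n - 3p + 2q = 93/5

m = 1/2, n = 5/2, p = -3/5, q = 12/5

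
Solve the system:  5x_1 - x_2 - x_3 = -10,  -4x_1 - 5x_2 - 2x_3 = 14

infinitely many solutions

Row-reduce:
R1 ← R1 / (5).
R2 ← R2 + 4·R1.
R2 ← R2 / (-29/5).
R1 ← R1 + 1/5·R2.
Rank is 2 with 3 unknowns, leaving x_3 free.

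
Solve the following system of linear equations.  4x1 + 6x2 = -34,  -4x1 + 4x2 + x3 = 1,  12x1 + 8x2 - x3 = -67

Row-reduce:
R1 ← R1 / (4).
R2 ← R2 + 4·R1.
R3 ← R3 − 12·R1.
R2 ← R2 / (10).
R1 ← R1 − 3/2·R2.
R3 ← R3 + 10·R2.
Row 3 reduces to 0 = 2, a contradiction. The system is inconsistent.

no solution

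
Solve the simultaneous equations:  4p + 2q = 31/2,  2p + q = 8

Row-reduce:
R1 ← R1 / (4).
R2 ← R2 − 2·R1.
Row 2 reduces to 0 = 1/4, a contradiction. The system is inconsistent.

no solution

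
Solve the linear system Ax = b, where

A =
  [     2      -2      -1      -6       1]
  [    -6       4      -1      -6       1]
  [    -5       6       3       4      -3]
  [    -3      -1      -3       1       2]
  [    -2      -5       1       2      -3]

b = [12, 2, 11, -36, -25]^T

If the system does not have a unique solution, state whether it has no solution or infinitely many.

x_1 = 5, x_2 = 5, x_3 = 1, x_4 = -3, x_5 = -5

Row-reduce the augmented matrix:
R1 ← R1 / (2).
R2 ← R2 + 6·R1.
R3 ← R3 + 5·R1.
R4 ← R4 + 3·R1.
R5 ← R5 + 2·R1.
R2 ← R2 / (-2).
R1 ← R1 + 1·R2.
R3 ← R3 − 1·R2.
R4 ← R4 + 4·R2.
R5 ← R5 + 7·R2.
R3 ← R3 / (-3/2).
R1 ← R1 − 3/2·R3.
R2 ← R2 − 2·R3.
R4 ← R4 − 7/2·R3.
R5 ← R5 − 14·R3.
R4 ← R4 / (-41/3).
R1 ← R1 + 14·R4.
R2 ← R2 + 56/3·R4.
R3 ← R3 − 46/3·R4.
R5 ← R5 + 404/3·R4.
R5 ← R5 / (322/41).
R1 ← R1 − 42/41·R5.
R2 ← R2 − 56/41·R5.
R3 ← R3 + 87/41·R5.
R4 ← R4 − 3/41·R5.
Reading off the reduced rows gives x_1 = 5, x_2 = 5, x_3 = 1, x_4 = -3, x_5 = -5.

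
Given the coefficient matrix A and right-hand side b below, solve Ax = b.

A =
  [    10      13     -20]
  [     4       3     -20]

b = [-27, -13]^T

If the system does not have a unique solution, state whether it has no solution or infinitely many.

Row-reduce:
R1 ← R1 / (10).
R2 ← R2 − 4·R1.
R2 ← R2 / (-11/5).
R1 ← R1 − 13/10·R2.
Rank is 2 with 3 unknowns, leaving x_3 free.

infinitely many solutions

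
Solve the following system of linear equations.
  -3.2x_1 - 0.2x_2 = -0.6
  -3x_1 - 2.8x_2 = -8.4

Row-reduce the augmented matrix:
R1 ← R1 / (-16/5).
R2 ← R2 + 3·R1.
R2 ← R2 / (-209/80).
R1 ← R1 − 1/16·R2.
Reading off the reduced rows gives x_1 = 0, x_2 = 3.

x_1 = 0, x_2 = 3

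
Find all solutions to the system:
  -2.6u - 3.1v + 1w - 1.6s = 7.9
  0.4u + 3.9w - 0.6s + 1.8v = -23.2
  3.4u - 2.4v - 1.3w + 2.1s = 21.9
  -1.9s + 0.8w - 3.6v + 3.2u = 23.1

Row-reduce the augmented matrix:
R1 ← R1 / (-13/5).
R2 ← R2 − 2/5·R1.
R3 ← R3 − 17/5·R1.
R4 ← R4 − 16/5·R1.
R2 ← R2 / (86/65).
R1 ← R1 − 31/26·R2.
R3 ← R3 + 839/130·R2.
R4 ← R4 + 482/65·R2.
R3 ← R3 / (6805/344).
R1 ← R1 + 1389/344·R3.
R2 ← R2 − 527/172·R3.
R4 ← R4 − 10643/430·R3.
R4 ← R4 / (-1176239/340250).
R1 ← R1 − 36543/68050·R4.
R2 ← R2 + 49/34025·R4.
R3 ← R3 + 7086/34025·R4.
Reading off the reduced rows gives u = 2, v = -5, w = -4, s = -1.

u = 2, v = -5, w = -4, s = -1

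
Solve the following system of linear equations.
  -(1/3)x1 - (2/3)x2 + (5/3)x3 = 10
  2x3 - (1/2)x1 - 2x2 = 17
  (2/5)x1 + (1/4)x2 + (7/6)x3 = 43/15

x1 = -2, x2 = -4, x3 = 4

Row-reduce the augmented matrix:
R1 ← R1 / (-1/3).
R2 ← R2 + 1/2·R1.
R3 ← R3 − 2/5·R1.
R2 ← R2 / (-1).
R1 ← R1 − 2·R2.
R3 ← R3 + 11/20·R2.
R3 ← R3 / (413/120).
R1 ← R1 + 6·R3.
R2 ← R2 − 1/2·R3.
Reading off the reduced rows gives x1 = -2, x2 = -4, x3 = 4.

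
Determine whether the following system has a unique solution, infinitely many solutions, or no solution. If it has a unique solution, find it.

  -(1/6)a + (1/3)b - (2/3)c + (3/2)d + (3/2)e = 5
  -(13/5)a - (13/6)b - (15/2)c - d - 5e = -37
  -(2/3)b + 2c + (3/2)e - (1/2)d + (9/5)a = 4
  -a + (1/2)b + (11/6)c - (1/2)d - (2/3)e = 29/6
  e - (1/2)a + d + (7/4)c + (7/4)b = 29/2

infinitely many solutions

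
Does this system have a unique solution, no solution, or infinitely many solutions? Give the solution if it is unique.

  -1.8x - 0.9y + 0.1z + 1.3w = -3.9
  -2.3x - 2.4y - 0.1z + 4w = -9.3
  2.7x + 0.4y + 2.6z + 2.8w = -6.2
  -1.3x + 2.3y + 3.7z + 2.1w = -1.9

Row-reduce the augmented matrix:
R1 ← R1 / (-9/5).
R2 ← R2 + 23/10·R1.
R3 ← R3 − 27/10·R1.
R4 ← R4 + 13/10·R1.
R2 ← R2 / (-5/4).
R1 ← R1 − 1/2·R2.
R3 ← R3 + 19/20·R2.
R4 ← R4 − 59/20·R2.
R3 ← R3 / (6577/2250).
R1 ← R1 + 11/75·R3.
R2 ← R2 − 41/225·R3.
R4 ← R4 − 6953/2250·R3.
R4 ← R4 / (116364/32885).
R1 ← R1 − 2384/6577·R4.
R2 ← R2 + 13525/6577·R4.
R3 ← R3 − 6688/6577·R4.
Reading off the reduced rows gives x = 0, y = 4, z = -3, w = 0.

x = 0, y = 4, z = -3, w = 0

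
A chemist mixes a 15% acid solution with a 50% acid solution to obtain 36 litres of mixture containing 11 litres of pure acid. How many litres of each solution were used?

litres of solution A: 20, litres of solution B: 16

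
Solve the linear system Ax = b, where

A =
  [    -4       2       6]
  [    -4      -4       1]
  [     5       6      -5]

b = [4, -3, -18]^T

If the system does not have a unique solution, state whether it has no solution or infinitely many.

x_1 = 5, x_2 = -3, x_3 = 5

Row-reduce the augmented matrix:
R1 ← R1 / (-4).
R2 ← R2 + 4·R1.
R3 ← R3 − 5·R1.
R2 ← R2 / (-6).
R1 ← R1 + 1/2·R2.
R3 ← R3 − 17/2·R2.
R3 ← R3 / (-55/12).
R1 ← R1 + 13/12·R3.
R2 ← R2 − 5/6·R3.
Reading off the reduced rows gives x_1 = 5, x_2 = -3, x_3 = 5.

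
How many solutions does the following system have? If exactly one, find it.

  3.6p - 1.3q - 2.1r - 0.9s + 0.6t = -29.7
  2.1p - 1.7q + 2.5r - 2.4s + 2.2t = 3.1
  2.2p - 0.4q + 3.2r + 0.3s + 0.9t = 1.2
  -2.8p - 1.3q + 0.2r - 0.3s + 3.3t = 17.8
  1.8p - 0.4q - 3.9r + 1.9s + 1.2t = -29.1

Row-reduce the augmented matrix:
R1 ← R1 / (18/5).
R2 ← R2 − 21/10·R1.
R3 ← R3 − 11/5·R1.
R4 ← R4 + 14/5·R1.
R5 ← R5 − 9/5·R1.
R2 ← R2 / (-113/120).
R1 ← R1 + 13/36·R2.
R3 ← R3 − 71/180·R2.
R4 ← R4 + 104/45·R2.
R5 ← R5 − 1/4·R2.
R3 ← R3 / (10244/1695).
R1 ← R1 + 682/339·R3.
R2 ← R2 + 447/113·R3.
R4 ← R4 + 35851/3390·R3.
R5 ← R5 + 2103/1130·R3.
R4 ← R4 / (761091/204880).
R1 ← R1 − 5025/10244·R4.
R2 ← R2 − 41661/20488·R4.
R3 ← R3 − 219/20488·R4.
R5 ← R5 − 383557/204880·R4.
R5 ← R5 / (3920594/3805455).
R1 ← R1 + 77987/253697·R5.
R2 ← R2 + 491634/253697·R5.
R3 ← R3 − 53811/253697·R5.
R4 ← R4 − 310499/761091·R5.
Reading off the reduced rows gives p = -5, q = 6, r = 4, s = -3, t = 3.

p = -5, q = 6, r = 4, s = -3, t = 3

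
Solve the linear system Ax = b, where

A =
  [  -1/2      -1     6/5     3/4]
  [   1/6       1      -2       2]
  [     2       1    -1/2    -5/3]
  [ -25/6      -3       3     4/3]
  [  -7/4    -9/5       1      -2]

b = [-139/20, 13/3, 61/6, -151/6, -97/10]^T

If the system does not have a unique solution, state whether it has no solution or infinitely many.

no solution

Row-reduce:
R1 ← R1 / (-1/2).
R2 ← R2 − 1/6·R1.
R3 ← R3 − 2·R1.
R4 ← R4 + 25/6·R1.
R5 ← R5 + 7/4·R1.
R2 ← R2 / (2/3).
R1 ← R1 − 2·R2.
R3 ← R3 + 3·R2.
R4 ← R4 − 16/3·R2.
R5 ← R5 − 17/10·R2.
R3 ← R3 / (-29/10).
R1 ← R1 − 12/5·R3.
R2 ← R2 + 12/5·R3.
R4 ← R4 − 29/5·R3.
R5 ← R5 − 22/25·R3.
Swap R4 and R5.
R4 ← R4 / (-47923/6960).
R1 ← R1 − 143/116·R4.
R2 ← R2 + 1417/232·R4.
R3 ← R3 + 1375/348·R4.
Row 5 reduces to 0 = -1/2, a contradiction. The system is inconsistent.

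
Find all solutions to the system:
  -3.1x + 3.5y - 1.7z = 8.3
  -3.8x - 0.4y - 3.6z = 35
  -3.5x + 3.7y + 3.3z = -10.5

x = -5, y = -4, z = -4

Row-reduce the augmented matrix:
R1 ← R1 / (-31/10).
R2 ← R2 + 19/5·R1.
R3 ← R3 + 7/2·R1.
R2 ← R2 / (-727/155).
R1 ← R1 + 35/31·R2.
R3 ← R3 + 39/155·R2.
R3 ← R3 / (19268/3635).
R1 ← R1 − 664/727·R3.
R2 ← R2 − 235/727·R3.
Reading off the reduced rows gives x = -5, y = -4, z = -4.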